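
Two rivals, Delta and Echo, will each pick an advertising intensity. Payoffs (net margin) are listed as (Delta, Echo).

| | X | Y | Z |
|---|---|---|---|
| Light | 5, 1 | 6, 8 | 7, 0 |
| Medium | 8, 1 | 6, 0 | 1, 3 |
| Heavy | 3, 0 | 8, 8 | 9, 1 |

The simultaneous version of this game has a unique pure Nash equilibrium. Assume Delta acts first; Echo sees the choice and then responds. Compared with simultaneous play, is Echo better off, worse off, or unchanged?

Backward induction with Delta moving first.
- Light: BR = Y, leader payoff 6.
- Medium: BR = Z, leader payoff 1.
- Heavy: BR = Y, leader payoff 8.
Delta's induced payoffs are 6, 1, 8, so Delta commits to Heavy. Subgame-perfect outcome: (Heavy, Y) with payoffs (8, 8).
Now find the simultaneous Nash equilibrium.
Delta's best replies: X→Medium; Y→Heavy; Z→Heavy.
Echo's best replies: Light→Y; Medium→Z; Heavy→Y.
The unique mutual best reply is (Heavy, Y), giving (8, 8).
Echo earns 8 sequentially versus 8 at the Nash outcome: unchanged.

unchanged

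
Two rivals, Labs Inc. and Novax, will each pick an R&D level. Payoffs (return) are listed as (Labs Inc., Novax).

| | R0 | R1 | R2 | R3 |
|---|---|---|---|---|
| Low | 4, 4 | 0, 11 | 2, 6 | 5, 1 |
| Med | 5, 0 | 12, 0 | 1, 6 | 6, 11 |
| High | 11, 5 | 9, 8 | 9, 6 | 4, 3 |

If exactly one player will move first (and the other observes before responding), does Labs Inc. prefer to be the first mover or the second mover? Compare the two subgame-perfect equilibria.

If Labs Inc. leads: Novax's best replies are Low→R1, Med→R3, High→R1; Labs Inc.'s induced payoffs 0, 6, 9; outcome (High, R1), payoffs (9, 8).
If Novax leads: Labs Inc.'s best replies are R0→High, R1→Med, R2→High, R3→Med; Novax's induced payoffs 5, 0, 6, 11; outcome (Med, R3), payoffs (6, 11).
Labs Inc. gets 9 moving first and 6 moving second, so Labs Inc. prefers to move first.

first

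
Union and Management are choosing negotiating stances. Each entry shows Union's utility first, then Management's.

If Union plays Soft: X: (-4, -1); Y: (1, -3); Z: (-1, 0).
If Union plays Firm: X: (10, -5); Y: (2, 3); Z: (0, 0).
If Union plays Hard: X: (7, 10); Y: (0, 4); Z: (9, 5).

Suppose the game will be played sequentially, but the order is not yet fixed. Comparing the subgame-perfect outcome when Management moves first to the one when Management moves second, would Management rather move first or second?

If Union leads: Management's best replies are Soft→Z, Firm→Y, Hard→X; Union's induced payoffs -1, 2, 7; outcome (Hard, X), payoffs (7, 10).
If Management leads: Union's best replies are X→Firm, Y→Firm, Z→Hard; Management's induced payoffs -5, 3, 5; outcome (Hard, Z), payoffs (9, 5).
Management gets 5 moving first and 10 moving second, so Management prefers to move second.

second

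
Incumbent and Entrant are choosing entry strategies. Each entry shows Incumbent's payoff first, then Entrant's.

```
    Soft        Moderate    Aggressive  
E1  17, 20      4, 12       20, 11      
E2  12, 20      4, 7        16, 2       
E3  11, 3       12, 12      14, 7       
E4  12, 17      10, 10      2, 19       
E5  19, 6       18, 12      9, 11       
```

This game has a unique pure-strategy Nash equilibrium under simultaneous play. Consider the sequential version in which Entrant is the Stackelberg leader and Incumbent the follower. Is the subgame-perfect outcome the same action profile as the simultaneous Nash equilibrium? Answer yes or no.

Incumbent best-responds to each possible Entrant move:
- Soft: Incumbent compares 17, 12, 11, 12, 19 and picks E5; Entrant would get 6.
- Moderate: Incumbent compares 4, 4, 12, 10, 18 and picks E5; Entrant would get 12.
- Aggressive: Incumbent compares 20, 16, 14, 2, 9 and picks E1; Entrant would get 11.
Among 6, 12, 11, the best is 12 at Moderate. Subgame-perfect outcome: (E5, Moderate) with payoffs (18, 12).
Now find the simultaneous Nash equilibrium.
Incumbent's best replies: Soft→E5; Moderate→E5; Aggressive→E1.
Entrant's best replies: E1→Soft; E2→Soft; E3→Moderate; E4→Aggressive; E5→Moderate.
Only (E5, Moderate) has each player best-responding; Nash payoffs (18, 12).
Sequential outcome (E5, Moderate) coincides with the Nash profile (E5, Moderate).

yes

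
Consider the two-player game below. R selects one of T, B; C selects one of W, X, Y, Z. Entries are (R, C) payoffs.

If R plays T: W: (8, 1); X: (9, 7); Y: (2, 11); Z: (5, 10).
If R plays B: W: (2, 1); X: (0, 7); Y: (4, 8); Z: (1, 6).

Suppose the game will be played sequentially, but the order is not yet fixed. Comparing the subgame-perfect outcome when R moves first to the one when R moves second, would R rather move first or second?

If R leads: C's best replies are T→Y, B→Y; R's induced payoffs 2, 4; outcome (B, Y), payoffs (4, 8).
If C leads: R's best replies are W→T, X→T, Y→B, Z→T; C's induced payoffs 1, 7, 8, 10; outcome (T, Z), payoffs (5, 10).
R gets 4 moving first and 5 moving second, so R prefers to move second.

second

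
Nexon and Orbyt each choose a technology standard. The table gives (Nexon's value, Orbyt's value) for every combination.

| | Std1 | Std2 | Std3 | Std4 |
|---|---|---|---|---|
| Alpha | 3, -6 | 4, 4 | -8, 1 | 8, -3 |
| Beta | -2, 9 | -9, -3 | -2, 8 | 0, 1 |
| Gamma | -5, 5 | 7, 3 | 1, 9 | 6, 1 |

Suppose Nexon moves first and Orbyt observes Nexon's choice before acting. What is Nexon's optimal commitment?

Orbyt best-responds to each possible Nexon move:
- Alpha → Orbyt plays Std2 (best of -6, 4, 1, -3); Nexon gets 4.
- Beta → Orbyt plays Std1 (best of 9, -3, 8, 1); Nexon gets -2.
- Gamma → Orbyt plays Std3 (best of 5, 3, 9, 1); Nexon gets 1.
Among 4, -2, 1, the best is 4 at Alpha. Subgame-perfect outcome: (Alpha, Std2) with payoffs (4, 4).

Alpha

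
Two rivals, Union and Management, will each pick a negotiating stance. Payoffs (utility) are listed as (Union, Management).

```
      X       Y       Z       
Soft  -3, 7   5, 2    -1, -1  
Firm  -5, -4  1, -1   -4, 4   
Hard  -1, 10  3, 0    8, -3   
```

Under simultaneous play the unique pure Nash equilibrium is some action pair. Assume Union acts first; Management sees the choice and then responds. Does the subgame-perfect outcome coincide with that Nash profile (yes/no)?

Work backward from Management's decision.
- Soft: Management compares 7, 2, -1 and picks X; Union would get -3.
- Firm: Management compares -4, -1, 4 and picks Z; Union would get -4.
- Hard: Management compares 10, 0, -3 and picks X; Union would get -1.
Union's induced payoffs are -3, -4, -1, so Union commits to Hard. Subgame-perfect outcome: (Hard, X) with payoffs (-1, 10).
For the simultaneous game, intersect best replies.
Union's best replies: X→Hard; Y→Soft; Z→Hard.
Management's best replies: Soft→X; Firm→Z; Hard→X.
The unique mutual best reply is (Hard, X), giving (-1, 10).
Sequential outcome (Hard, X) coincides with the Nash profile (Hard, X).

yes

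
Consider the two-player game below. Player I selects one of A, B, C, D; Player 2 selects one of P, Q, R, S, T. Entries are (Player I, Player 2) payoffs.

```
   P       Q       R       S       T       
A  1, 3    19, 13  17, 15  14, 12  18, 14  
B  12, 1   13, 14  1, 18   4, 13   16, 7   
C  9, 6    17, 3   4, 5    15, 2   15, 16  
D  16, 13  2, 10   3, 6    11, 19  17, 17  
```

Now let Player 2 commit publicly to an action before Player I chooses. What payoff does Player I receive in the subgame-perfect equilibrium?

Work backward from Player I's decision.
- P → Player I plays D (best of 1, 12, 9, 16); Player 2 gets 13.
- Q → Player I plays A (best of 19, 13, 17, 2); Player 2 gets 13.
- R → Player I plays A (best of 17, 1, 4, 3); Player 2 gets 15.
- S → Player I plays C (best of 14, 4, 15, 11); Player 2 gets 2.
- T → Player I plays A (best of 18, 16, 15, 17); Player 2 gets 14.
Maximizing over 13, 13, 15, 2, 14, Player 2 chooses R. Subgame-perfect outcome: (A, R) with payoffs (17, 15).

17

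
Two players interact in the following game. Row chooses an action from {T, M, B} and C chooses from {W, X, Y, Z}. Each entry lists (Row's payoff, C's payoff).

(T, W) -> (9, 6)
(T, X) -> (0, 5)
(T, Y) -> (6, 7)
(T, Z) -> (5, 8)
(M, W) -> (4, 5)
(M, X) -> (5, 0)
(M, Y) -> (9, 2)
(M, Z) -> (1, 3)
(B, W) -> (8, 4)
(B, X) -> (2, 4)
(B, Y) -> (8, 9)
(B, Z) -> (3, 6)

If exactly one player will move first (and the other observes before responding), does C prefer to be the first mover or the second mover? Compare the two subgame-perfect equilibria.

second

If Row leads: C's best replies are T→Z, M→W, B→Y; Row's induced payoffs 5, 4, 8; outcome (B, Y), payoffs (8, 9).
If C leads: Row's best replies are W→T, X→M, Y→M, Z→T; C's induced payoffs 6, 0, 2, 8; outcome (T, Z), payoffs (5, 8).
C gets 8 moving first and 9 moving second, so C prefers to move second.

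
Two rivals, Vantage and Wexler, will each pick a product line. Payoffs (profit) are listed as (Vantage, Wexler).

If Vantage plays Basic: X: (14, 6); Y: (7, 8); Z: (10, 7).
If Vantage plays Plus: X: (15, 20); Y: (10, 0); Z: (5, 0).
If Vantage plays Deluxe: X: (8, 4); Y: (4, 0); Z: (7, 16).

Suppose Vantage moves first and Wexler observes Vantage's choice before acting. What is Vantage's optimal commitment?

Solve by backward induction (Vantage leads).
- Basic → Wexler plays Y (best of 6, 8, 7); Vantage gets 7.
- Plus → Wexler plays X (best of 20, 0, 0); Vantage gets 15.
- Deluxe → Wexler plays Z (best of 4, 0, 16); Vantage gets 7.
Maximizing over 7, 15, 7, Vantage chooses Plus. Subgame-perfect outcome: (Plus, X) with payoffs (15, 20).

Plus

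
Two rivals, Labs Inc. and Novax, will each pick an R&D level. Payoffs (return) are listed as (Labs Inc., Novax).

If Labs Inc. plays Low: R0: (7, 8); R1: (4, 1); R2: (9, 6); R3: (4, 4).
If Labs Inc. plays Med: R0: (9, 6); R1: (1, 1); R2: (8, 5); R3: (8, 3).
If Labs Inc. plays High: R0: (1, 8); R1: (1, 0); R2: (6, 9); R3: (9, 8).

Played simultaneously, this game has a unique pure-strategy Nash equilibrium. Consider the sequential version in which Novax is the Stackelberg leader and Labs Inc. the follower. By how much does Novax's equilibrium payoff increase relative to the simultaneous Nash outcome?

Solve by backward induction (Novax leads).
- R0: Labs Inc. compares 7, 9, 1 and picks Med; Novax would get 6.
- R1: Labs Inc. compares 4, 1, 1 and picks Low; Novax would get 1.
- R2: Labs Inc. compares 9, 8, 6 and picks Low; Novax would get 6.
- R3: Labs Inc. compares 4, 8, 9 and picks High; Novax would get 8.
Novax's induced payoffs are 6, 1, 6, 8, so Novax commits to R3. Subgame-perfect outcome: (High, R3) with payoffs (9, 8).
Now find the simultaneous Nash equilibrium.
Labs Inc.'s best replies: R0→Med; R1→Low; R2→Low; R3→High.
Novax's best replies: Low→R0; Med→R0; High→R2.
The unique mutual best reply is (Med, R0), giving (9, 6).
Novax's commitment gain: 8 − 6 = 2.

2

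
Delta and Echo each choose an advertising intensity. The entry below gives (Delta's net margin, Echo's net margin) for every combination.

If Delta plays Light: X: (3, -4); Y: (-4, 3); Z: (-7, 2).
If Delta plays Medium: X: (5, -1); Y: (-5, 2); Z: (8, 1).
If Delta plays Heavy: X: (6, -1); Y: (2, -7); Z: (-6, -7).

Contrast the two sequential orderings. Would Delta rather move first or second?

If Delta leads: Echo's best replies are Light→Y, Medium→Y, Heavy→X; Delta's induced payoffs -4, -5, 6; outcome (Heavy, X), payoffs (6, -1).
If Echo leads: Delta's best replies are X→Heavy, Y→Heavy, Z→Medium; Echo's induced payoffs -1, -7, 1; outcome (Medium, Z), payoffs (8, 1).
Delta gets 6 moving first and 8 moving second, so Delta prefers to move second.

second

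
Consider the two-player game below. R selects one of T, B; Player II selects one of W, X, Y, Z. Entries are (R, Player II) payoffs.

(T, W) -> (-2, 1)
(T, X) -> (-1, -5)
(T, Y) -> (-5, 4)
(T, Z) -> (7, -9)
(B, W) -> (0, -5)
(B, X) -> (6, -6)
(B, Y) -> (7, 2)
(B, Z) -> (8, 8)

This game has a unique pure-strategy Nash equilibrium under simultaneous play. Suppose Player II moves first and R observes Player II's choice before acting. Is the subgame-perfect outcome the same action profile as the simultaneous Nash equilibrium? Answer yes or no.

yes

R best-responds to each possible Player II move:
- W → R plays B (best of -2, 0); Player II gets -5.
- X → R plays B (best of -1, 6); Player II gets -6.
- Y → R plays B (best of -5, 7); Player II gets 2.
- Z → R plays B (best of 7, 8); Player II gets 8.
Maximizing over -5, -6, 2, 8, Player II chooses Z. Subgame-perfect outcome: (B, Z) with payoffs (8, 8).
Under simultaneous play:
R's best replies: W→B; X→B; Y→B; Z→B.
Player II's best replies: T→Y; B→Z.
The unique mutual best reply is (B, Z), giving (8, 8).
Sequential outcome (B, Z) coincides with the Nash profile (B, Z).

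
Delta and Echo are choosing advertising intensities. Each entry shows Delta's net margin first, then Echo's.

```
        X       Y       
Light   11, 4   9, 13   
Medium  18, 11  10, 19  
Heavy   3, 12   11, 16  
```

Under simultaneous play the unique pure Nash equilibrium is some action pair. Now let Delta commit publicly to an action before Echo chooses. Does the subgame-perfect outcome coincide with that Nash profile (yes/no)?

Backward induction with Delta moving first.
- Light → Echo plays Y (best of 4, 13); Delta gets 9.
- Medium → Echo plays Y (best of 11, 19); Delta gets 10.
- Heavy → Echo plays Y (best of 12, 16); Delta gets 11.
Among 9, 10, 11, the best is 11 at Heavy. Subgame-perfect outcome: (Heavy, Y) with payoffs (11, 16).
Under simultaneous play:
Delta's best replies: X→Medium; Y→Heavy.
Echo's best replies: Light→Y; Medium→Y; Heavy→Y.
The unique mutual best reply is (Heavy, Y), giving (11, 16).
Sequential outcome (Heavy, Y) coincides with the Nash profile (Heavy, Y).

yes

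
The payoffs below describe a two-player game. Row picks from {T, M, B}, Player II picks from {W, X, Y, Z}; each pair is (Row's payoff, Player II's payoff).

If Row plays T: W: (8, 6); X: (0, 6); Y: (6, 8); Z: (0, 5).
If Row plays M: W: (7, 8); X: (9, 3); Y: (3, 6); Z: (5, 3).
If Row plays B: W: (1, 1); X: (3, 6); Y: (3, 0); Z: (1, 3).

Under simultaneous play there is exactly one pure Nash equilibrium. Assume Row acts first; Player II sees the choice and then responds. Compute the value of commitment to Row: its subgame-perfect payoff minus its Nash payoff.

Backward induction with Row moving first.
- T: BR = Y, leader payoff 6.
- M: BR = W, leader payoff 7.
- B: BR = X, leader payoff 3.
Maximizing over 6, 7, 3, Row chooses M. Subgame-perfect outcome: (M, W) with payoffs (7, 8).
For the simultaneous game, intersect best replies.
Row's best replies: W→T; X→M; Y→T; Z→M.
Player II's best replies: T→Y; M→W; B→X.
Only (T, Y) has each player best-responding; Nash payoffs (6, 8).
Row's commitment gain: 7 − 6 = 1.

1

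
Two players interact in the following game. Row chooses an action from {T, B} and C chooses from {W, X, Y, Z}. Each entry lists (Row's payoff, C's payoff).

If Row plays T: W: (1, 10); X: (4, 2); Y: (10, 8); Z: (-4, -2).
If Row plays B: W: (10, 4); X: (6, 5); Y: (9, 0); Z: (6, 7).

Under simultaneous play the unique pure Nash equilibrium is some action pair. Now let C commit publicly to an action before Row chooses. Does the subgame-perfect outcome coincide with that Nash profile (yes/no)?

Solve by backward induction (C leads).
- W: BR = B, leader payoff 4.
- X: BR = B, leader payoff 5.
- Y: BR = T, leader payoff 8.
- Z: BR = B, leader payoff 7.
C's induced payoffs are 4, 5, 8, 7, so C commits to Y. Subgame-perfect outcome: (T, Y) with payoffs (10, 8).
Under simultaneous play:
Row's best replies: W→B; X→B; Y→T; Z→B.
C's best replies: T→W; B→Z.
Only (B, Z) has each player best-responding; Nash payoffs (6, 7).
Sequential outcome (T, Y) differs from the Nash profile (B, Z).

no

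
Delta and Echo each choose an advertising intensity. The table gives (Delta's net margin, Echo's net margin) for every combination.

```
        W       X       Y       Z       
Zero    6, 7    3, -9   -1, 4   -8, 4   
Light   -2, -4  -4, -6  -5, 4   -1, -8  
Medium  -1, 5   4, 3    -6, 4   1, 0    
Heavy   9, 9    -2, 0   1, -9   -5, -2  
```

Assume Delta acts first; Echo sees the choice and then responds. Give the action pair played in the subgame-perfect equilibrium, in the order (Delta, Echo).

Echo best-responds to each possible Delta move:
- Zero: BR = W, leader payoff 6.
- Light: BR = Y, leader payoff -5.
- Medium: BR = W, leader payoff -1.
- Heavy: BR = W, leader payoff 9.
Delta's induced payoffs are 6, -5, -1, 9, so Delta commits to Heavy. Subgame-perfect outcome: (Heavy, W) with payoffs (9, 9).

(Heavy, W)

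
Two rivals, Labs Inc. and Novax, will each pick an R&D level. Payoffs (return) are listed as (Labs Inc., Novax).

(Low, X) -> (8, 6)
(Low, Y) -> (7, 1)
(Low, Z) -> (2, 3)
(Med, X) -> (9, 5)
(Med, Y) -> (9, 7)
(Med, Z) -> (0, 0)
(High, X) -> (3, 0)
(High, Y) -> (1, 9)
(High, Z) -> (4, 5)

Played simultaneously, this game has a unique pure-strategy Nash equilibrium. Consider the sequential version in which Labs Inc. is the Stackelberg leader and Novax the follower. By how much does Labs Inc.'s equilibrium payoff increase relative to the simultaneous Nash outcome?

0

Backward induction with Labs Inc. moving first.
- Low: BR = X, leader payoff 8.
- Med: BR = Y, leader payoff 9.
- High: BR = Y, leader payoff 1.
Labs Inc.'s induced payoffs are 8, 9, 1, so Labs Inc. commits to Med. Subgame-perfect outcome: (Med, Y) with payoffs (9, 7).
For the simultaneous game, intersect best replies.
Labs Inc.'s best replies: X→Med; Y→Med; Z→High.
Novax's best replies: Low→X; Med→Y; High→Y.
The unique mutual best reply is (Med, Y), giving (9, 7).
Labs Inc.'s commitment gain: 9 − 9 = 0.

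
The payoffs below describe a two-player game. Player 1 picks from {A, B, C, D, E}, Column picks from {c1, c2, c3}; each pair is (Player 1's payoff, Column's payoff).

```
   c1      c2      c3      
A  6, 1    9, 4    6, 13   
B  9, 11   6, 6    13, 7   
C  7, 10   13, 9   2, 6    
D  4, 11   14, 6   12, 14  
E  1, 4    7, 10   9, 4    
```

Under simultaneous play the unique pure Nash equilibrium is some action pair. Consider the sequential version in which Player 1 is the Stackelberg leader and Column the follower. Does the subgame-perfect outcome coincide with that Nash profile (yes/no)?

no

Work backward from Column's decision.
- A → Column plays c3 (best of 1, 4, 13); Player 1 gets 6.
- B → Column plays c1 (best of 11, 6, 7); Player 1 gets 9.
- C → Column plays c1 (best of 10, 9, 6); Player 1 gets 7.
- D → Column plays c3 (best of 11, 6, 14); Player 1 gets 12.
- E → Column plays c2 (best of 4, 10, 4); Player 1 gets 7.
Among 6, 9, 7, 12, 7, the best is 12 at D. Subgame-perfect outcome: (D, c3) with payoffs (12, 14).
For the simultaneous game, intersect best replies.
Player 1's best replies: c1→B; c2→D; c3→B.
Column's best replies: A→c3; B→c1; C→c1; D→c3; E→c2.
The unique mutual best reply is (B, c1), giving (9, 11).
Sequential outcome (D, c3) differs from the Nash profile (B, c1).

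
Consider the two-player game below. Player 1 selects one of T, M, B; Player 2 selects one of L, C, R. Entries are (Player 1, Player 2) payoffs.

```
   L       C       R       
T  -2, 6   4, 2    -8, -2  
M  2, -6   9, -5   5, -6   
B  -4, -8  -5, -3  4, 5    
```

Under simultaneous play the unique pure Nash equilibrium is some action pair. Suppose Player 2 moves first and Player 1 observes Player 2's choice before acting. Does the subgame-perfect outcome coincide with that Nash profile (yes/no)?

yes

Solve by backward induction (Player 2 leads).
- L: BR = M, leader payoff -6.
- C: BR = M, leader payoff -5.
- R: BR = M, leader payoff -6.
Player 2's induced payoffs are -6, -5, -6, so Player 2 commits to C. Subgame-perfect outcome: (M, C) with payoffs (9, -5).
Now find the simultaneous Nash equilibrium.
Player 1's best replies: L→M; C→M; R→M.
Player 2's best replies: T→L; M→C; B→R.
Only (M, C) has each player best-responding; Nash payoffs (9, -5).
Sequential outcome (M, C) coincides with the Nash profile (M, C).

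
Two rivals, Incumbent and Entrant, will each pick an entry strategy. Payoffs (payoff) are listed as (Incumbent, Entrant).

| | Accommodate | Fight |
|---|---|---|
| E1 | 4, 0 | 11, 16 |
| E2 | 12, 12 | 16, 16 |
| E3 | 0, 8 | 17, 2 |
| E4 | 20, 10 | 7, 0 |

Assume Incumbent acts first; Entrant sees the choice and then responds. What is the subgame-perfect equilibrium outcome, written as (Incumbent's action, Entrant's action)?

Backward induction with Incumbent moving first.
- E1: BR = Fight, leader payoff 11.
- E2: BR = Fight, leader payoff 16.
- E3: BR = Accommodate, leader payoff 0.
- E4: BR = Accommodate, leader payoff 20.
Incumbent's induced payoffs are 11, 16, 0, 20, so Incumbent commits to E4. Subgame-perfect outcome: (E4, Accommodate) with payoffs (20, 10).

(E4, Accommodate)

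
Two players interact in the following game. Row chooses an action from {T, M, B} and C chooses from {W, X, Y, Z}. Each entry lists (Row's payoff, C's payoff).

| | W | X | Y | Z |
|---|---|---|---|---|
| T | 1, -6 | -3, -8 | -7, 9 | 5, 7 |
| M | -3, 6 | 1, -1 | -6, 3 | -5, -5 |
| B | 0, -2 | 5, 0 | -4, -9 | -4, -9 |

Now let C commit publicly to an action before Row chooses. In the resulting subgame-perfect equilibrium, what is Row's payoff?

Backward induction with C moving first.
- W: Row compares 1, -3, 0 and picks T; C would get -6.
- X: Row compares -3, 1, 5 and picks B; C would get 0.
- Y: Row compares -7, -6, -4 and picks B; C would get -9.
- Z: Row compares 5, -5, -4 and picks T; C would get 7.
Among -6, 0, -9, 7, the best is 7 at Z. Subgame-perfect outcome: (T, Z) with payoffs (5, 7).

5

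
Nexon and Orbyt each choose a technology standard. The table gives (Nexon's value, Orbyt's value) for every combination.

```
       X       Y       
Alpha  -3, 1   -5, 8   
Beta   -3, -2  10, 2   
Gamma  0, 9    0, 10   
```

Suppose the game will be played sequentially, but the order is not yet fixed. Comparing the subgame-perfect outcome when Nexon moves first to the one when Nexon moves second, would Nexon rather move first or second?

If Nexon leads: Orbyt's best replies are Alpha→Y, Beta→Y, Gamma→Y; Nexon's induced payoffs -5, 10, 0; outcome (Beta, Y), payoffs (10, 2).
If Orbyt leads: Nexon's best replies are X→Gamma, Y→Beta; Orbyt's induced payoffs 9, 2; outcome (Gamma, X), payoffs (0, 9).
Nexon gets 10 moving first and 0 moving second, so Nexon prefers to move first.

first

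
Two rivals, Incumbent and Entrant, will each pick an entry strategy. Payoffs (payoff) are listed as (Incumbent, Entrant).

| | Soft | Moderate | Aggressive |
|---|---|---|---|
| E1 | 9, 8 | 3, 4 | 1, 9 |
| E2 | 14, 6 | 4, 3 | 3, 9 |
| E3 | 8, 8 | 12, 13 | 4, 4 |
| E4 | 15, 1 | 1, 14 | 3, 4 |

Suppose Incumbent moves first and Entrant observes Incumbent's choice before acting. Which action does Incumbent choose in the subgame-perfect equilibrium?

E3

Work backward from Entrant's decision.
- E1 → Entrant plays Aggressive (best of 8, 4, 9); Incumbent gets 1.
- E2 → Entrant plays Aggressive (best of 6, 3, 9); Incumbent gets 3.
- E3 → Entrant plays Moderate (best of 8, 13, 4); Incumbent gets 12.
- E4 → Entrant plays Moderate (best of 1, 14, 4); Incumbent gets 1.
Maximizing over 1, 3, 12, 1, Incumbent chooses E3. Subgame-perfect outcome: (E3, Moderate) with payoffs (12, 13).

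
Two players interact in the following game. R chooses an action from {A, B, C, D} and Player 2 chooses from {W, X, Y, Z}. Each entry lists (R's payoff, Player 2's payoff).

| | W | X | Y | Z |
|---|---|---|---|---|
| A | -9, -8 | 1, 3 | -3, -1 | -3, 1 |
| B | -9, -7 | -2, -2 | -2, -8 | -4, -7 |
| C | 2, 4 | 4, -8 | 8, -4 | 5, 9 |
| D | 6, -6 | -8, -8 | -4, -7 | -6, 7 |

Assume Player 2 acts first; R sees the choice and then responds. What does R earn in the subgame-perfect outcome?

5

Solve by backward induction (Player 2 leads).
- W: R compares -9, -9, 2, 6 and picks D; Player 2 would get -6.
- X: R compares 1, -2, 4, -8 and picks C; Player 2 would get -8.
- Y: R compares -3, -2, 8, -4 and picks C; Player 2 would get -4.
- Z: R compares -3, -4, 5, -6 and picks C; Player 2 would get 9.
Among -6, -8, -4, 9, the best is 9 at Z. Subgame-perfect outcome: (C, Z) with payoffs (5, 9).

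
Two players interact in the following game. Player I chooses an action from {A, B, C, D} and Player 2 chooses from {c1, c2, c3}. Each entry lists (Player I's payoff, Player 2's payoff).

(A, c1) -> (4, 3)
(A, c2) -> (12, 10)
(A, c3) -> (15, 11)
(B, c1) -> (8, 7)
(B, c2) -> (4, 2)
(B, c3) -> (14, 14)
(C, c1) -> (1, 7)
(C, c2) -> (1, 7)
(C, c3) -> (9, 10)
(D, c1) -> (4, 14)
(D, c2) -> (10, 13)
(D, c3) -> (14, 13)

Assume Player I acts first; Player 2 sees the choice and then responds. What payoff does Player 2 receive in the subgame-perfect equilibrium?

11

Solve by backward induction (Player I leads).
- A → Player 2 plays c3 (best of 3, 10, 11); Player I gets 15.
- B → Player 2 plays c3 (best of 7, 2, 14); Player I gets 14.
- C → Player 2 plays c3 (best of 7, 7, 10); Player I gets 9.
- D → Player 2 plays c1 (best of 14, 13, 13); Player I gets 4.
Player I's induced payoffs are 15, 14, 9, 4, so Player I commits to A. Subgame-perfect outcome: (A, c3) with payoffs (15, 11).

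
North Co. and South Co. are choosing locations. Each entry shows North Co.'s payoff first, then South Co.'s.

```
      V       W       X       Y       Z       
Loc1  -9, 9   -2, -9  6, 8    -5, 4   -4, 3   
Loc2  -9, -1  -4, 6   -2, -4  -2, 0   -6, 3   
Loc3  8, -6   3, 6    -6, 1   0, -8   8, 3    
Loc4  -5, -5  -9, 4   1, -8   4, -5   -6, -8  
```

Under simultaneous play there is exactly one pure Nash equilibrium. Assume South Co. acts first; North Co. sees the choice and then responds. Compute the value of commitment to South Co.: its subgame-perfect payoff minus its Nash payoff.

2

Backward induction with South Co. moving first.
- V: BR = Loc3, leader payoff -6.
- W: BR = Loc3, leader payoff 6.
- X: BR = Loc1, leader payoff 8.
- Y: BR = Loc4, leader payoff -5.
- Z: BR = Loc3, leader payoff 3.
Maximizing over -6, 6, 8, -5, 3, South Co. chooses X. Subgame-perfect outcome: (Loc1, X) with payoffs (6, 8).
For the simultaneous game, intersect best replies.
North Co.'s best replies: V→Loc3; W→Loc3; X→Loc1; Y→Loc4; Z→Loc3.
South Co.'s best replies: Loc1→V; Loc2→W; Loc3→W; Loc4→W.
The unique mutual best reply is (Loc3, W), giving (3, 6).
South Co.'s commitment gain: 8 − 6 = 2.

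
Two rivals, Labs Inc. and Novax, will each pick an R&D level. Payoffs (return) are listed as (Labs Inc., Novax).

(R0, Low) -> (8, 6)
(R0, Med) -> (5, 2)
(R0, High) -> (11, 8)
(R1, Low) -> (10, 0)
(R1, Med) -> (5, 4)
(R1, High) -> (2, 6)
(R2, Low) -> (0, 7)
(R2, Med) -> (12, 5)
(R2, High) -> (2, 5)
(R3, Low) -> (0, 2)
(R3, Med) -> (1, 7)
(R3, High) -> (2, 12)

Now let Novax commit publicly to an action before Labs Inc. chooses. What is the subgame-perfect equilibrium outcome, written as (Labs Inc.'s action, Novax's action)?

Labs Inc. best-responds to each possible Novax move:
- Low → Labs Inc. plays R1 (best of 8, 10, 0, 0); Novax gets 0.
- Med → Labs Inc. plays R2 (best of 5, 5, 12, 1); Novax gets 5.
- High → Labs Inc. plays R0 (best of 11, 2, 2, 2); Novax gets 8.
Maximizing over 0, 5, 8, Novax chooses High. Subgame-perfect outcome: (R0, High) with payoffs (11, 8).

(R0, High)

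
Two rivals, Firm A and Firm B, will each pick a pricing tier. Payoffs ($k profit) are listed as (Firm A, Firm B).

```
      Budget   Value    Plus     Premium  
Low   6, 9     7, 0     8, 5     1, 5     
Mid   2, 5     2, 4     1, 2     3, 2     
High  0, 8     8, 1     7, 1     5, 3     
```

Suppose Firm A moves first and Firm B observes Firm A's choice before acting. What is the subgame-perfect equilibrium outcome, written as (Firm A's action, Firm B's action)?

Solve by backward induction (Firm A leads).
- Low: BR = Budget, leader payoff 6.
- Mid: BR = Budget, leader payoff 2.
- High: BR = Budget, leader payoff 0.
Among 6, 2, 0, the best is 6 at Low. Subgame-perfect outcome: (Low, Budget) with payoffs (6, 9).

(Low, Budget)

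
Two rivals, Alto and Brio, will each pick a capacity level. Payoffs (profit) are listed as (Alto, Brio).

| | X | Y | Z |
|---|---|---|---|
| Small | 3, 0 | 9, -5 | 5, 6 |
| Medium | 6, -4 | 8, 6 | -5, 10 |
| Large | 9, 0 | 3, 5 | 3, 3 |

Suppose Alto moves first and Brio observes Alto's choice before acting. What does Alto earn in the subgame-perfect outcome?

5

Brio best-responds to each possible Alto move:
- Small → Brio plays Z (best of 0, -5, 6); Alto gets 5.
- Medium → Brio plays Z (best of -4, 6, 10); Alto gets -5.
- Large → Brio plays Y (best of 0, 5, 3); Alto gets 3.
Alto's induced payoffs are 5, -5, 3, so Alto commits to Small. Subgame-perfect outcome: (Small, Z) with payoffs (5, 6).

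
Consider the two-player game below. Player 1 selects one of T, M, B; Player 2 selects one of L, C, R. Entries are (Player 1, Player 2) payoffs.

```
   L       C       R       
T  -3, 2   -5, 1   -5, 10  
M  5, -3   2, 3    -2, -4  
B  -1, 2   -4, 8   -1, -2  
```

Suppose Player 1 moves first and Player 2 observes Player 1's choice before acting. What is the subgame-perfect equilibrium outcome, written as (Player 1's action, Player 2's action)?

Work backward from Player 2's decision.
- T: BR = R, leader payoff -5.
- M: BR = C, leader payoff 2.
- B: BR = C, leader payoff -4.
Maximizing over -5, 2, -4, Player 1 chooses M. Subgame-perfect outcome: (M, C) with payoffs (2, 3).

(M, C)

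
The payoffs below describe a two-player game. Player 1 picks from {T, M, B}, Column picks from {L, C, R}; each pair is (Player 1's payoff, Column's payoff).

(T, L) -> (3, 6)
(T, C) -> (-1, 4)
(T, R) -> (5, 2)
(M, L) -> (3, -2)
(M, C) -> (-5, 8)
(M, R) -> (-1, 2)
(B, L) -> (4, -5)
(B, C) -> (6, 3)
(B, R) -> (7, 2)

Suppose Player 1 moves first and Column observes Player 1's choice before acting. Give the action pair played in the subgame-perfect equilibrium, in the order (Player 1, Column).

(B, C)

Column best-responds to each possible Player 1 move:
- T → Column plays L (best of 6, 4, 2); Player 1 gets 3.
- M → Column plays C (best of -2, 8, 2); Player 1 gets -5.
- B → Column plays C (best of -5, 3, 2); Player 1 gets 6.
Maximizing over 3, -5, 6, Player 1 chooses B. Subgame-perfect outcome: (B, C) with payoffs (6, 3).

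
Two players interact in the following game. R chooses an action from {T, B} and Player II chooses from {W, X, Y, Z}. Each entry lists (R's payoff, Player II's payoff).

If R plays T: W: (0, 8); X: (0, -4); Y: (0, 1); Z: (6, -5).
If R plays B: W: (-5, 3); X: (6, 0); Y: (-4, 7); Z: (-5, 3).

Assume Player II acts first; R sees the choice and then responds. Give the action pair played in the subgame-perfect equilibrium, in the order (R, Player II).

R best-responds to each possible Player II move:
- W: BR = T, leader payoff 8.
- X: BR = B, leader payoff 0.
- Y: BR = T, leader payoff 1.
- Z: BR = T, leader payoff -5.
Among 8, 0, 1, -5, the best is 8 at W. Subgame-perfect outcome: (T, W) with payoffs (0, 8).

(T, W)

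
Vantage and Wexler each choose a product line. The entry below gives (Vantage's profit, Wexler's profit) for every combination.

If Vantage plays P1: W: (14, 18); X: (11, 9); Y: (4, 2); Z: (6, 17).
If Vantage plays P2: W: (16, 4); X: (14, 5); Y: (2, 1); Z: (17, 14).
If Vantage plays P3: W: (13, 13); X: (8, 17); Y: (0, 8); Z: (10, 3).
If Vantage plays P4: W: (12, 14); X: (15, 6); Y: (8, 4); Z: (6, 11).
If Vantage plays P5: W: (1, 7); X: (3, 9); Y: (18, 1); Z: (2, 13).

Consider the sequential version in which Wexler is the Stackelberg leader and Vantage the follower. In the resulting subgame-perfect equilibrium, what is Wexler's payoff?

Work backward from Vantage's decision.
- W → Vantage plays P2 (best of 14, 16, 13, 12, 1); Wexler gets 4.
- X → Vantage plays P4 (best of 11, 14, 8, 15, 3); Wexler gets 6.
- Y → Vantage plays P5 (best of 4, 2, 0, 8, 18); Wexler gets 1.
- Z → Vantage plays P2 (best of 6, 17, 10, 6, 2); Wexler gets 14.
Maximizing over 4, 6, 1, 14, Wexler chooses Z. Subgame-perfect outcome: (P2, Z) with payoffs (17, 14).

14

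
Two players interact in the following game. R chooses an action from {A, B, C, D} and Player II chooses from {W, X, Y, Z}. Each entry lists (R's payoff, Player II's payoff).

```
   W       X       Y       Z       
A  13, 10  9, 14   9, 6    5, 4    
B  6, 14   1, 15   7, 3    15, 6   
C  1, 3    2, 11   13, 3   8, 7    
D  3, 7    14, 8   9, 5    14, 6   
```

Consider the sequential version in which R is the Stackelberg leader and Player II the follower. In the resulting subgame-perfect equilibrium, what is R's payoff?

Solve by backward induction (R leads).
- A → Player II plays X (best of 10, 14, 6, 4); R gets 9.
- B → Player II plays X (best of 14, 15, 3, 6); R gets 1.
- C → Player II plays X (best of 3, 11, 3, 7); R gets 2.
- D → Player II plays X (best of 7, 8, 5, 6); R gets 14.
Among 9, 1, 2, 14, the best is 14 at D. Subgame-perfect outcome: (D, X) with payoffs (14, 8).

14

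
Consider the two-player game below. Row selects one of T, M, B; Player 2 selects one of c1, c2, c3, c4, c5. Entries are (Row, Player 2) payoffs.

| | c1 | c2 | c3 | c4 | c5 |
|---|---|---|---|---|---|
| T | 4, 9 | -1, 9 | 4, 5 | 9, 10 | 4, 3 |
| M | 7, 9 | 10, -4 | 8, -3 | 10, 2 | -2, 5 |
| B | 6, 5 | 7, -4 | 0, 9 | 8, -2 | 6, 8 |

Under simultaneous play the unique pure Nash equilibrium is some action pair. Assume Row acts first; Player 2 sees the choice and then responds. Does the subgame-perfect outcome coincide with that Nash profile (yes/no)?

Backward induction with Row moving first.
- T → Player 2 plays c4 (best of 9, 9, 5, 10, 3); Row gets 9.
- M → Player 2 plays c1 (best of 9, -4, -3, 2, 5); Row gets 7.
- B → Player 2 plays c3 (best of 5, -4, 9, -2, 8); Row gets 0.
Maximizing over 9, 7, 0, Row chooses T. Subgame-perfect outcome: (T, c4) with payoffs (9, 10).
For the simultaneous game, intersect best replies.
Row's best replies: c1→M; c2→M; c3→M; c4→M; c5→B.
Player 2's best replies: T→c4; M→c1; B→c3.
The unique mutual best reply is (M, c1), giving (7, 9).
Sequential outcome (T, c4) differs from the Nash profile (M, c1).

no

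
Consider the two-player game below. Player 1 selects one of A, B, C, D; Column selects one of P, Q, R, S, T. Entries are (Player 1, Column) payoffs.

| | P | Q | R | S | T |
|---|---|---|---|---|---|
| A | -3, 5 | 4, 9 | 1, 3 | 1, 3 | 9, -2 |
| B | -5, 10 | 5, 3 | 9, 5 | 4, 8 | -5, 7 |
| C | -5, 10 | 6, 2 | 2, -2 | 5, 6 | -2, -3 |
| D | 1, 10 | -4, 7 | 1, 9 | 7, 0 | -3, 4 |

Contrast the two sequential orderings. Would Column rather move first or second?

If Player 1 leads: Column's best replies are A→Q, B→P, C→P, D→P; Player 1's induced payoffs 4, -5, -5, 1; outcome (A, Q), payoffs (4, 9).
If Column leads: Player 1's best replies are P→D, Q→C, R→B, S→D, T→A; Column's induced payoffs 10, 2, 5, 0, -2; outcome (D, P), payoffs (1, 10).
Column gets 10 moving first and 9 moving second, so Column prefers to move first.

first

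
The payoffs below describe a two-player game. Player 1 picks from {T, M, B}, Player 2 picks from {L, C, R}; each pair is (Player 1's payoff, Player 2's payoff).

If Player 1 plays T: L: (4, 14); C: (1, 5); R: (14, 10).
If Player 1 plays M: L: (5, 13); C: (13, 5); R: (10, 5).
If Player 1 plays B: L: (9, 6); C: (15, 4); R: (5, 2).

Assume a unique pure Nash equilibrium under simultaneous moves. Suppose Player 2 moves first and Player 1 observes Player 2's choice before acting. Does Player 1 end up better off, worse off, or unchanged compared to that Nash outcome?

better off

Backward induction with Player 2 moving first.
- L: BR = B, leader payoff 6.
- C: BR = B, leader payoff 4.
- R: BR = T, leader payoff 10.
Player 2's induced payoffs are 6, 4, 10, so Player 2 commits to R. Subgame-perfect outcome: (T, R) with payoffs (14, 10).
Under simultaneous play:
Player 1's best replies: L→B; C→B; R→T.
Player 2's best replies: T→L; M→L; B→L.
The unique mutual best reply is (B, L), giving (9, 6).
Player 1 earns 14 sequentially versus 9 at the Nash outcome: better off.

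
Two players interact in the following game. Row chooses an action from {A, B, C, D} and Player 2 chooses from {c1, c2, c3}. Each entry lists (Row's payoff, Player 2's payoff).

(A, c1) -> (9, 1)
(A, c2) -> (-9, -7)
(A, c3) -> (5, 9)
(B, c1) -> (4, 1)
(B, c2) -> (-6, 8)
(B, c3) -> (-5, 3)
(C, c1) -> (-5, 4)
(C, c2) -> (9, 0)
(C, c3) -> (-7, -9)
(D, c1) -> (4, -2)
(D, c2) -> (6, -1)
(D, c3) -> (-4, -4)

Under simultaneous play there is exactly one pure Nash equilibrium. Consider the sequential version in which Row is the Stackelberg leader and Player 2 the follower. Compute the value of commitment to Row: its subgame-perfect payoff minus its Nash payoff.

1

Work backward from Player 2's decision.
- A: BR = c3, leader payoff 5.
- B: BR = c2, leader payoff -6.
- C: BR = c1, leader payoff -5.
- D: BR = c2, leader payoff 6.
Row's induced payoffs are 5, -6, -5, 6, so Row commits to D. Subgame-perfect outcome: (D, c2) with payoffs (6, -1).
Under simultaneous play:
Row's best replies: c1→A; c2→C; c3→A.
Player 2's best replies: A→c3; B→c2; C→c1; D→c2.
Only (A, c3) has each player best-responding; Nash payoffs (5, 9).
Row's commitment gain: 6 − 5 = 1.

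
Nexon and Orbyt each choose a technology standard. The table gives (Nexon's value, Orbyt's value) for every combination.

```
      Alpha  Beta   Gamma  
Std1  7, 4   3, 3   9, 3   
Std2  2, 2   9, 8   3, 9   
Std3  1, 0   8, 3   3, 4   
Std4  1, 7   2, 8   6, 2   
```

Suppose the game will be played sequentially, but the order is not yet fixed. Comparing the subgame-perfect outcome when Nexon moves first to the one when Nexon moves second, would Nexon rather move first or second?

If Nexon leads: Orbyt's best replies are Std1→Alpha, Std2→Gamma, Std3→Gamma, Std4→Beta; Nexon's induced payoffs 7, 3, 3, 2; outcome (Std1, Alpha), payoffs (7, 4).
If Orbyt leads: Nexon's best replies are Alpha→Std1, Beta→Std2, Gamma→Std1; Orbyt's induced payoffs 4, 8, 3; outcome (Std2, Beta), payoffs (9, 8).
Nexon gets 7 moving first and 9 moving second, so Nexon prefers to move second.

second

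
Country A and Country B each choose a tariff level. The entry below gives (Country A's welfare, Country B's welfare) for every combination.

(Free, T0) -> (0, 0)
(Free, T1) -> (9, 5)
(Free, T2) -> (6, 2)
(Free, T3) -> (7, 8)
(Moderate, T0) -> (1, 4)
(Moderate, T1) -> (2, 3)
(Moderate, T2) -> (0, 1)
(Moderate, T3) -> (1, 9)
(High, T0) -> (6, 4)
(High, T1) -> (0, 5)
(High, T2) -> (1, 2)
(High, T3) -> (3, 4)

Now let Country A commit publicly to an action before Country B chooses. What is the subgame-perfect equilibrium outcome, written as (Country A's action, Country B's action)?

Solve by backward induction (Country A leads).
- Free → Country B plays T3 (best of 0, 5, 2, 8); Country A gets 7.
- Moderate → Country B plays T3 (best of 4, 3, 1, 9); Country A gets 1.
- High → Country B plays T1 (best of 4, 5, 2, 4); Country A gets 0.
Among 7, 1, 0, the best is 7 at Free. Subgame-perfect outcome: (Free, T3) with payoffs (7, 8).

(Free, T3)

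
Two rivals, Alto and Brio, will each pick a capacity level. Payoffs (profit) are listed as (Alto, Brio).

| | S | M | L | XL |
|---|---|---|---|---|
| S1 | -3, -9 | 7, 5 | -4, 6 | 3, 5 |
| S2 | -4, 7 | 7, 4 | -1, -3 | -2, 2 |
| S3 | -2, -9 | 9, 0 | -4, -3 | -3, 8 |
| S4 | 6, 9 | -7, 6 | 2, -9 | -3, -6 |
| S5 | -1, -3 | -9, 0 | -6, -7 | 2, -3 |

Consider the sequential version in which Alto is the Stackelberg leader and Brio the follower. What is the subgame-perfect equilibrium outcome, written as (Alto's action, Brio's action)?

(S4, S)

Work backward from Brio's decision.
- S1: Brio compares -9, 5, 6, 5 and picks L; Alto would get -4.
- S2: Brio compares 7, 4, -3, 2 and picks S; Alto would get -4.
- S3: Brio compares -9, 0, -3, 8 and picks XL; Alto would get -3.
- S4: Brio compares 9, 6, -9, -6 and picks S; Alto would get 6.
- S5: Brio compares -3, 0, -7, -3 and picks M; Alto would get -9.
Among -4, -4, -3, 6, -9, the best is 6 at S4. Subgame-perfect outcome: (S4, S) with payoffs (6, 9).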